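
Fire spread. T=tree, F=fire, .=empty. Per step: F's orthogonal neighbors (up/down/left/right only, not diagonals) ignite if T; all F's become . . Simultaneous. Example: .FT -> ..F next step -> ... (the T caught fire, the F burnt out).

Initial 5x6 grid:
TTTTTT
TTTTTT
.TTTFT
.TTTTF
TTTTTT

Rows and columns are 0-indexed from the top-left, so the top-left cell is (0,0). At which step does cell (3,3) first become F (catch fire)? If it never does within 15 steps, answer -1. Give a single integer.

Step 1: cell (3,3)='T' (+5 fires, +2 burnt)
Step 2: cell (3,3)='F' (+6 fires, +5 burnt)
  -> target ignites at step 2
Step 3: cell (3,3)='.' (+6 fires, +6 burnt)
Step 4: cell (3,3)='.' (+4 fires, +6 burnt)
Step 5: cell (3,3)='.' (+3 fires, +4 burnt)
Step 6: cell (3,3)='.' (+2 fires, +3 burnt)
Step 7: cell (3,3)='.' (+0 fires, +2 burnt)
  fire out at step 7

2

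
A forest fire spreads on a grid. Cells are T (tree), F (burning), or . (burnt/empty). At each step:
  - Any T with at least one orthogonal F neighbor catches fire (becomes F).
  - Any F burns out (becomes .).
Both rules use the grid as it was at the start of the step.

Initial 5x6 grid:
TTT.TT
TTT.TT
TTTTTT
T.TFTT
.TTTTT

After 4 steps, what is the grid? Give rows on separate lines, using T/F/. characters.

Step 1: 4 trees catch fire, 1 burn out
  TTT.TT
  TTT.TT
  TTTFTT
  T.F.FT
  .TTFTT
Step 2: 5 trees catch fire, 4 burn out
  TTT.TT
  TTT.TT
  TTF.FT
  T....F
  .TF.FT
Step 3: 6 trees catch fire, 5 burn out
  TTT.TT
  TTF.FT
  TF...F
  T.....
  .F...F
Step 4: 5 trees catch fire, 6 burn out
  TTF.FT
  TF...F
  F.....
  T.....
  ......

TTF.FT
TF...F
F.....
T.....
......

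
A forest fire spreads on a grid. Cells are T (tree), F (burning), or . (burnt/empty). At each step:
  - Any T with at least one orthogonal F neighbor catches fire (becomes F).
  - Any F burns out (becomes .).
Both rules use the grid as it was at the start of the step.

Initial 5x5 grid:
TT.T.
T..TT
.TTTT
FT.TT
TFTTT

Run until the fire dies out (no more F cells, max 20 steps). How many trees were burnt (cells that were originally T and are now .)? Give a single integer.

Answer: 14

Derivation:
Step 1: +3 fires, +2 burnt (F count now 3)
Step 2: +2 fires, +3 burnt (F count now 2)
Step 3: +3 fires, +2 burnt (F count now 3)
Step 4: +2 fires, +3 burnt (F count now 2)
Step 5: +2 fires, +2 burnt (F count now 2)
Step 6: +2 fires, +2 burnt (F count now 2)
Step 7: +0 fires, +2 burnt (F count now 0)
Fire out after step 7
Initially T: 17, now '.': 22
Total burnt (originally-T cells now '.'): 14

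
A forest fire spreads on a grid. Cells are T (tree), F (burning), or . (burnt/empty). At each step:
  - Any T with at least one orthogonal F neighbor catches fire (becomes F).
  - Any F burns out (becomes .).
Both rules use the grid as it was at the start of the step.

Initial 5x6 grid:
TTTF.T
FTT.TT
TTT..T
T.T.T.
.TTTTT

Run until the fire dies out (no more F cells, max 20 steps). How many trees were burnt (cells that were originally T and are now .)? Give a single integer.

Step 1: +4 fires, +2 burnt (F count now 4)
Step 2: +4 fires, +4 burnt (F count now 4)
Step 3: +1 fires, +4 burnt (F count now 1)
Step 4: +1 fires, +1 burnt (F count now 1)
Step 5: +1 fires, +1 burnt (F count now 1)
Step 6: +2 fires, +1 burnt (F count now 2)
Step 7: +1 fires, +2 burnt (F count now 1)
Step 8: +2 fires, +1 burnt (F count now 2)
Step 9: +0 fires, +2 burnt (F count now 0)
Fire out after step 9
Initially T: 20, now '.': 26
Total burnt (originally-T cells now '.'): 16

Answer: 16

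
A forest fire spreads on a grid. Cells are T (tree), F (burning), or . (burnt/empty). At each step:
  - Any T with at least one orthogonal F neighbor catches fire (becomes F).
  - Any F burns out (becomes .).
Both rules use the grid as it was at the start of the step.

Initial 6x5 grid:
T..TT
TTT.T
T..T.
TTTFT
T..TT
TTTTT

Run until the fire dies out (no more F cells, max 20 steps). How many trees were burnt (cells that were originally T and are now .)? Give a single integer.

Step 1: +4 fires, +1 burnt (F count now 4)
Step 2: +3 fires, +4 burnt (F count now 3)
Step 3: +3 fires, +3 burnt (F count now 3)
Step 4: +3 fires, +3 burnt (F count now 3)
Step 5: +2 fires, +3 burnt (F count now 2)
Step 6: +2 fires, +2 burnt (F count now 2)
Step 7: +1 fires, +2 burnt (F count now 1)
Step 8: +0 fires, +1 burnt (F count now 0)
Fire out after step 8
Initially T: 21, now '.': 27
Total burnt (originally-T cells now '.'): 18

Answer: 18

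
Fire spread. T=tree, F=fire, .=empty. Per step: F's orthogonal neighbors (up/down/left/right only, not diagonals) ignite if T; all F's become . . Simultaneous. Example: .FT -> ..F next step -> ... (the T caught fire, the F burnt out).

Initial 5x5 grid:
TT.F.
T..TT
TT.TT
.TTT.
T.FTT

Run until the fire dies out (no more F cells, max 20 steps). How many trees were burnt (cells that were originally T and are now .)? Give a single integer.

Answer: 14

Derivation:
Step 1: +3 fires, +2 burnt (F count now 3)
Step 2: +5 fires, +3 burnt (F count now 5)
Step 3: +2 fires, +5 burnt (F count now 2)
Step 4: +1 fires, +2 burnt (F count now 1)
Step 5: +1 fires, +1 burnt (F count now 1)
Step 6: +1 fires, +1 burnt (F count now 1)
Step 7: +1 fires, +1 burnt (F count now 1)
Step 8: +0 fires, +1 burnt (F count now 0)
Fire out after step 8
Initially T: 15, now '.': 24
Total burnt (originally-T cells now '.'): 14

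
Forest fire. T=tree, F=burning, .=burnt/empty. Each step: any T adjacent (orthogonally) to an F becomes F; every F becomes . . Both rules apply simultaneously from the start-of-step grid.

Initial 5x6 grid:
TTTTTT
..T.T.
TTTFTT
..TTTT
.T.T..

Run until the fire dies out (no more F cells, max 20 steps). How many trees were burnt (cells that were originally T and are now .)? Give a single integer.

Answer: 18

Derivation:
Step 1: +3 fires, +1 burnt (F count now 3)
Step 2: +7 fires, +3 burnt (F count now 7)
Step 3: +4 fires, +7 burnt (F count now 4)
Step 4: +3 fires, +4 burnt (F count now 3)
Step 5: +1 fires, +3 burnt (F count now 1)
Step 6: +0 fires, +1 burnt (F count now 0)
Fire out after step 6
Initially T: 19, now '.': 29
Total burnt (originally-T cells now '.'): 18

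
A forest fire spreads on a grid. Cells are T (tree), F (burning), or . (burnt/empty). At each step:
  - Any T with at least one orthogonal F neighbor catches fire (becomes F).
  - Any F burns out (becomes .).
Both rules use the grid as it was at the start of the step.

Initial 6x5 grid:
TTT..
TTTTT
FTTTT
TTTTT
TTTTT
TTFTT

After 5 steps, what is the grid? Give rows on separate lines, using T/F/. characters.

Step 1: 6 trees catch fire, 2 burn out
  TTT..
  FTTTT
  .FTTT
  FTTTT
  TTFTT
  TF.FT
Step 2: 10 trees catch fire, 6 burn out
  FTT..
  .FTTT
  ..FTT
  .FFTT
  FF.FT
  F...F
Step 3: 5 trees catch fire, 10 burn out
  .FT..
  ..FTT
  ...FT
  ...FT
  ....F
  .....
Step 4: 4 trees catch fire, 5 burn out
  ..F..
  ...FT
  ....F
  ....F
  .....
  .....
Step 5: 1 trees catch fire, 4 burn out
  .....
  ....F
  .....
  .....
  .....
  .....

.....
....F
.....
.....
.....
.....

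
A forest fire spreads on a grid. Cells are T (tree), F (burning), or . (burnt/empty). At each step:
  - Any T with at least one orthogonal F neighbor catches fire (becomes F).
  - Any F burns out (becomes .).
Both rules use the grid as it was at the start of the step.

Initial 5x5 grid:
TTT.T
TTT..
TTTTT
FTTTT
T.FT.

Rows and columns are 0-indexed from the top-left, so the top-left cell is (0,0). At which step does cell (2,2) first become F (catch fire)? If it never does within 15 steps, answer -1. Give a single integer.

Step 1: cell (2,2)='T' (+5 fires, +2 burnt)
Step 2: cell (2,2)='F' (+4 fires, +5 burnt)
  -> target ignites at step 2
Step 3: cell (2,2)='.' (+5 fires, +4 burnt)
Step 4: cell (2,2)='.' (+3 fires, +5 burnt)
Step 5: cell (2,2)='.' (+0 fires, +3 burnt)
  fire out at step 5

2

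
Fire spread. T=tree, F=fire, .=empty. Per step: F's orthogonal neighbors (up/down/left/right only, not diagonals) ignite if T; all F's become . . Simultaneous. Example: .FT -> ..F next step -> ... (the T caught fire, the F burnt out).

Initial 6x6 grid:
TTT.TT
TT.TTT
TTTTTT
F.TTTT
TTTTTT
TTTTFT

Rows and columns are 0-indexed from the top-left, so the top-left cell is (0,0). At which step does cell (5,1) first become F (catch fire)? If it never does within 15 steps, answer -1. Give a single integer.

Step 1: cell (5,1)='T' (+5 fires, +2 burnt)
Step 2: cell (5,1)='T' (+8 fires, +5 burnt)
Step 3: cell (5,1)='F' (+8 fires, +8 burnt)
  -> target ignites at step 3
Step 4: cell (5,1)='.' (+5 fires, +8 burnt)
Step 5: cell (5,1)='.' (+4 fires, +5 burnt)
Step 6: cell (5,1)='.' (+1 fires, +4 burnt)
Step 7: cell (5,1)='.' (+0 fires, +1 burnt)
  fire out at step 7

3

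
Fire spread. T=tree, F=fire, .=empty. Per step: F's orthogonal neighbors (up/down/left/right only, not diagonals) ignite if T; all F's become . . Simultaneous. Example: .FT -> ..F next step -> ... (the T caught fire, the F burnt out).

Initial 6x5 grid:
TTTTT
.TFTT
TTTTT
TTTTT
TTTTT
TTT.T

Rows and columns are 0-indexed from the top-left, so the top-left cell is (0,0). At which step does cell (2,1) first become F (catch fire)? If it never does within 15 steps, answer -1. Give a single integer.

Step 1: cell (2,1)='T' (+4 fires, +1 burnt)
Step 2: cell (2,1)='F' (+6 fires, +4 burnt)
  -> target ignites at step 2
Step 3: cell (2,1)='.' (+7 fires, +6 burnt)
Step 4: cell (2,1)='.' (+5 fires, +7 burnt)
Step 5: cell (2,1)='.' (+3 fires, +5 burnt)
Step 6: cell (2,1)='.' (+2 fires, +3 burnt)
Step 7: cell (2,1)='.' (+0 fires, +2 burnt)
  fire out at step 7

2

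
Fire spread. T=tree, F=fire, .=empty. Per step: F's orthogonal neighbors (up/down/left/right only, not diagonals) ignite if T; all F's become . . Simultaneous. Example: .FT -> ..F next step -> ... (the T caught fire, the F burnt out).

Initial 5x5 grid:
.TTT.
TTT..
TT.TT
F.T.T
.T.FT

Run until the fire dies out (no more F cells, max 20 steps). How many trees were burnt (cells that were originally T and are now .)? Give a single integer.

Answer: 12

Derivation:
Step 1: +2 fires, +2 burnt (F count now 2)
Step 2: +3 fires, +2 burnt (F count now 3)
Step 3: +2 fires, +3 burnt (F count now 2)
Step 4: +3 fires, +2 burnt (F count now 3)
Step 5: +1 fires, +3 burnt (F count now 1)
Step 6: +1 fires, +1 burnt (F count now 1)
Step 7: +0 fires, +1 burnt (F count now 0)
Fire out after step 7
Initially T: 14, now '.': 23
Total burnt (originally-T cells now '.'): 12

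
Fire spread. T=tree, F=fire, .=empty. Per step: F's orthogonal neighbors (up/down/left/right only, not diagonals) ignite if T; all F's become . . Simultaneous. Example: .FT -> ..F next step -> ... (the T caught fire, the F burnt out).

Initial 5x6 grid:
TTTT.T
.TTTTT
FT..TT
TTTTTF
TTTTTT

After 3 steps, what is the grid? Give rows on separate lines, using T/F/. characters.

Step 1: 5 trees catch fire, 2 burn out
  TTTT.T
  .TTTTT
  .F..TF
  FTTTF.
  TTTTTF
Step 2: 7 trees catch fire, 5 burn out
  TTTT.T
  .FTTTF
  ....F.
  .FTF..
  FTTTF.
Step 3: 7 trees catch fire, 7 burn out
  TFTT.F
  ..FTF.
  ......
  ..F...
  .FTF..

TFTT.F
..FTF.
......
..F...
.FTF..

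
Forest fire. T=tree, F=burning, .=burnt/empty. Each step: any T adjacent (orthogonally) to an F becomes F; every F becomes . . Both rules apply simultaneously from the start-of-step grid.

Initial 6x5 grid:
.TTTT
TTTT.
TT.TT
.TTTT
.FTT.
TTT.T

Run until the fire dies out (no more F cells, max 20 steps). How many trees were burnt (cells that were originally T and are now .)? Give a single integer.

Step 1: +3 fires, +1 burnt (F count now 3)
Step 2: +5 fires, +3 burnt (F count now 5)
Step 3: +3 fires, +5 burnt (F count now 3)
Step 4: +5 fires, +3 burnt (F count now 5)
Step 5: +3 fires, +5 burnt (F count now 3)
Step 6: +1 fires, +3 burnt (F count now 1)
Step 7: +1 fires, +1 burnt (F count now 1)
Step 8: +0 fires, +1 burnt (F count now 0)
Fire out after step 8
Initially T: 22, now '.': 29
Total burnt (originally-T cells now '.'): 21

Answer: 21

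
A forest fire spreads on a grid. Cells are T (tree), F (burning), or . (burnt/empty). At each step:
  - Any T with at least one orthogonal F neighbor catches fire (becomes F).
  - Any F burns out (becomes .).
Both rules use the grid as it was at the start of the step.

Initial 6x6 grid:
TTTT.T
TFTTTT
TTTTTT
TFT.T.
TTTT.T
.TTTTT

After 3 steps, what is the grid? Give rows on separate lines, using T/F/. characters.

Step 1: 7 trees catch fire, 2 burn out
  TFTT.T
  F.FTTT
  TFTTTT
  F.F.T.
  TFTT.T
  .TTTTT
Step 2: 8 trees catch fire, 7 burn out
  F.FT.T
  ...FTT
  F.FTTT
  ....T.
  F.FT.T
  .FTTTT
Step 3: 5 trees catch fire, 8 burn out
  ...F.T
  ....FT
  ...FTT
  ....T.
  ...F.T
  ..FTTT

...F.T
....FT
...FTT
....T.
...F.T
..FTTT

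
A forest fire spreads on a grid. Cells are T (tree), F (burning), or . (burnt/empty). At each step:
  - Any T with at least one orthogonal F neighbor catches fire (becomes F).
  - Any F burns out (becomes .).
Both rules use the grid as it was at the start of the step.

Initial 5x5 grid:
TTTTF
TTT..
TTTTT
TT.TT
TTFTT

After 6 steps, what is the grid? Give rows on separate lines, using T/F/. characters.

Step 1: 3 trees catch fire, 2 burn out
  TTTF.
  TTT..
  TTTTT
  TT.TT
  TF.FT
Step 2: 5 trees catch fire, 3 burn out
  TTF..
  TTT..
  TTTTT
  TF.FT
  F...F
Step 3: 6 trees catch fire, 5 burn out
  TF...
  TTF..
  TFTFT
  F...F
  .....
Step 4: 5 trees catch fire, 6 burn out
  F....
  TF...
  F.F.F
  .....
  .....
Step 5: 1 trees catch fire, 5 burn out
  .....
  F....
  .....
  .....
  .....
Step 6: 0 trees catch fire, 1 burn out
  .....
  .....
  .....
  .....
  .....

.....
.....
.....
.....
.....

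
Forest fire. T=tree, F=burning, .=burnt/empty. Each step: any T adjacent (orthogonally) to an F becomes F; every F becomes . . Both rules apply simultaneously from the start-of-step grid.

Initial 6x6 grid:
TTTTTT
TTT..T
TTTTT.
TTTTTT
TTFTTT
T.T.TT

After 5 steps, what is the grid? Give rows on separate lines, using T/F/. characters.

Step 1: 4 trees catch fire, 1 burn out
  TTTTTT
  TTT..T
  TTTTT.
  TTFTTT
  TF.FTT
  T.F.TT
Step 2: 5 trees catch fire, 4 burn out
  TTTTTT
  TTT..T
  TTFTT.
  TF.FTT
  F...FT
  T...TT
Step 3: 8 trees catch fire, 5 burn out
  TTTTTT
  TTF..T
  TF.FT.
  F...FT
  .....F
  F...FT
Step 4: 6 trees catch fire, 8 burn out
  TTFTTT
  TF...T
  F...F.
  .....F
  ......
  .....F
Step 5: 3 trees catch fire, 6 burn out
  TF.FTT
  F....T
  ......
  ......
  ......
  ......

TF.FTT
F....T
......
......
......
......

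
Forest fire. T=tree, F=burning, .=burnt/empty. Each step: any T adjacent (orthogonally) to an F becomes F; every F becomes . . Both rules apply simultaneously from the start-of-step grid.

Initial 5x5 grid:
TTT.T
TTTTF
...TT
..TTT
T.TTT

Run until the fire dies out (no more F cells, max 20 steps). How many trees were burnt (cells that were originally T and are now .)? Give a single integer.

Answer: 16

Derivation:
Step 1: +3 fires, +1 burnt (F count now 3)
Step 2: +3 fires, +3 burnt (F count now 3)
Step 3: +4 fires, +3 burnt (F count now 4)
Step 4: +4 fires, +4 burnt (F count now 4)
Step 5: +2 fires, +4 burnt (F count now 2)
Step 6: +0 fires, +2 burnt (F count now 0)
Fire out after step 6
Initially T: 17, now '.': 24
Total burnt (originally-T cells now '.'): 16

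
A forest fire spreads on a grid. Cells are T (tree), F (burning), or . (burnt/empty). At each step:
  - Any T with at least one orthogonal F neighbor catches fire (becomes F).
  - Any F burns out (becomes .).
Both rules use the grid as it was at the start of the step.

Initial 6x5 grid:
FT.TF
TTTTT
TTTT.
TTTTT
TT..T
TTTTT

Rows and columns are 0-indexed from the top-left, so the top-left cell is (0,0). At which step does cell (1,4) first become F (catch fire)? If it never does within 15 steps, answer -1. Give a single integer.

Step 1: cell (1,4)='F' (+4 fires, +2 burnt)
  -> target ignites at step 1
Step 2: cell (1,4)='.' (+3 fires, +4 burnt)
Step 3: cell (1,4)='.' (+4 fires, +3 burnt)
Step 4: cell (1,4)='.' (+4 fires, +4 burnt)
Step 5: cell (1,4)='.' (+4 fires, +4 burnt)
Step 6: cell (1,4)='.' (+2 fires, +4 burnt)
Step 7: cell (1,4)='.' (+2 fires, +2 burnt)
Step 8: cell (1,4)='.' (+1 fires, +2 burnt)
Step 9: cell (1,4)='.' (+0 fires, +1 burnt)
  fire out at step 9

1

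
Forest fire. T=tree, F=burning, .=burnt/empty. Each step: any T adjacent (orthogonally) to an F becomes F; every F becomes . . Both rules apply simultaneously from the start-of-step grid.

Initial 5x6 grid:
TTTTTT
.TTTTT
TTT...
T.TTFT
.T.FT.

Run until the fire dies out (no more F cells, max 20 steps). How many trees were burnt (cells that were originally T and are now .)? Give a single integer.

Answer: 19

Derivation:
Step 1: +3 fires, +2 burnt (F count now 3)
Step 2: +1 fires, +3 burnt (F count now 1)
Step 3: +1 fires, +1 burnt (F count now 1)
Step 4: +2 fires, +1 burnt (F count now 2)
Step 5: +4 fires, +2 burnt (F count now 4)
Step 6: +4 fires, +4 burnt (F count now 4)
Step 7: +3 fires, +4 burnt (F count now 3)
Step 8: +1 fires, +3 burnt (F count now 1)
Step 9: +0 fires, +1 burnt (F count now 0)
Fire out after step 9
Initially T: 20, now '.': 29
Total burnt (originally-T cells now '.'): 19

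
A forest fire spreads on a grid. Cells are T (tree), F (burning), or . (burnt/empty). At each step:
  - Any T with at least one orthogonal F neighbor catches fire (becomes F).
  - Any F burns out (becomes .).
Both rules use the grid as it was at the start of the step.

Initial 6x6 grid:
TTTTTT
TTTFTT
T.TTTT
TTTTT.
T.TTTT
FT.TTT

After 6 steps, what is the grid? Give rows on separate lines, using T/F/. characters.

Step 1: 6 trees catch fire, 2 burn out
  TTTFTT
  TTF.FT
  T.TFTT
  TTTTT.
  F.TTTT
  .F.TTT
Step 2: 8 trees catch fire, 6 burn out
  TTF.FT
  TF...F
  T.F.FT
  FTTFT.
  ..TTTT
  ...TTT
Step 3: 9 trees catch fire, 8 burn out
  TF...F
  F.....
  F....F
  .FF.F.
  ..TFTT
  ...TTT
Step 4: 4 trees catch fire, 9 burn out
  F.....
  ......
  ......
  ......
  ..F.FT
  ...FTT
Step 5: 2 trees catch fire, 4 burn out
  ......
  ......
  ......
  ......
  .....F
  ....FT
Step 6: 1 trees catch fire, 2 burn out
  ......
  ......
  ......
  ......
  ......
  .....F

......
......
......
......
......
.....F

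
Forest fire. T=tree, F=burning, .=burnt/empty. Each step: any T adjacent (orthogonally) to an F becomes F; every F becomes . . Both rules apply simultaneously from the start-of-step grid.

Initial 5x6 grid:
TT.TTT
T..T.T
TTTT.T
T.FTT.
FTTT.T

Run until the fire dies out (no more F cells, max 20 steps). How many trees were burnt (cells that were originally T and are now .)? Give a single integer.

Step 1: +5 fires, +2 burnt (F count now 5)
Step 2: +5 fires, +5 burnt (F count now 5)
Step 3: +2 fires, +5 burnt (F count now 2)
Step 4: +2 fires, +2 burnt (F count now 2)
Step 5: +2 fires, +2 burnt (F count now 2)
Step 6: +1 fires, +2 burnt (F count now 1)
Step 7: +1 fires, +1 burnt (F count now 1)
Step 8: +1 fires, +1 burnt (F count now 1)
Step 9: +0 fires, +1 burnt (F count now 0)
Fire out after step 9
Initially T: 20, now '.': 29
Total burnt (originally-T cells now '.'): 19

Answer: 19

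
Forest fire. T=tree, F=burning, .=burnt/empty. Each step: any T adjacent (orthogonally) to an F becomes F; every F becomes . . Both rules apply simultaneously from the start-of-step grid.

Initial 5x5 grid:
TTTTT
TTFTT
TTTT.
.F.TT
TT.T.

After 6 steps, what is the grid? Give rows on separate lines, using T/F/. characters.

Step 1: 6 trees catch fire, 2 burn out
  TTFTT
  TF.FT
  TFFT.
  ...TT
  TF.T.
Step 2: 7 trees catch fire, 6 burn out
  TF.FT
  F...F
  F..F.
  ...TT
  F..T.
Step 3: 3 trees catch fire, 7 burn out
  F...F
  .....
  .....
  ...FT
  ...T.
Step 4: 2 trees catch fire, 3 burn out
  .....
  .....
  .....
  ....F
  ...F.
Step 5: 0 trees catch fire, 2 burn out
  .....
  .....
  .....
  .....
  .....
Step 6: 0 trees catch fire, 0 burn out
  .....
  .....
  .....
  .....
  .....

.....
.....
.....
.....
.....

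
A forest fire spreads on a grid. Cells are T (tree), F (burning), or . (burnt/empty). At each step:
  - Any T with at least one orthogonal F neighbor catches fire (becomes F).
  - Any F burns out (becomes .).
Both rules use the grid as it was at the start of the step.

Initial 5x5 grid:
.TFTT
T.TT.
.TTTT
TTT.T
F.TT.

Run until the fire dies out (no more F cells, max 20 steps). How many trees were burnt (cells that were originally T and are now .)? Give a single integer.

Step 1: +4 fires, +2 burnt (F count now 4)
Step 2: +4 fires, +4 burnt (F count now 4)
Step 3: +3 fires, +4 burnt (F count now 3)
Step 4: +2 fires, +3 burnt (F count now 2)
Step 5: +2 fires, +2 burnt (F count now 2)
Step 6: +0 fires, +2 burnt (F count now 0)
Fire out after step 6
Initially T: 16, now '.': 24
Total burnt (originally-T cells now '.'): 15

Answer: 15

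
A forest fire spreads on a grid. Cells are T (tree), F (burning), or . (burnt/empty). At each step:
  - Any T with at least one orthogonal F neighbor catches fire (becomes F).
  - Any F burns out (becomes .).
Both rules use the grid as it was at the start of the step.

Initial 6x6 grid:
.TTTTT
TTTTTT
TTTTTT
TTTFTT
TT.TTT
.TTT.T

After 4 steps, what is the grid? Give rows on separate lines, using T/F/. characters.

Step 1: 4 trees catch fire, 1 burn out
  .TTTTT
  TTTTTT
  TTTFTT
  TTF.FT
  TT.FTT
  .TTT.T
Step 2: 7 trees catch fire, 4 burn out
  .TTTTT
  TTTFTT
  TTF.FT
  TF...F
  TT..FT
  .TTF.T
Step 3: 9 trees catch fire, 7 burn out
  .TTFTT
  TTF.FT
  TF...F
  F.....
  TF...F
  .TF..T
Step 4: 8 trees catch fire, 9 burn out
  .TF.FT
  TF...F
  F.....
  ......
  F.....
  .F...F

.TF.FT
TF...F
F.....
......
F.....
.F...F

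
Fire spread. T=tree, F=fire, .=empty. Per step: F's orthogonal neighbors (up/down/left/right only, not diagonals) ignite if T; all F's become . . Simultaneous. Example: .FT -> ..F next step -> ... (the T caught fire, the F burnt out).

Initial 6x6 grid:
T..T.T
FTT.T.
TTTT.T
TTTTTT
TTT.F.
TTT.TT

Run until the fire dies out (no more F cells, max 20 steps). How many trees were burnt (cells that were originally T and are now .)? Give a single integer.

Answer: 22

Derivation:
Step 1: +5 fires, +2 burnt (F count now 5)
Step 2: +6 fires, +5 burnt (F count now 6)
Step 3: +6 fires, +6 burnt (F count now 6)
Step 4: +3 fires, +6 burnt (F count now 3)
Step 5: +2 fires, +3 burnt (F count now 2)
Step 6: +0 fires, +2 burnt (F count now 0)
Fire out after step 6
Initially T: 25, now '.': 33
Total burnt (originally-T cells now '.'): 22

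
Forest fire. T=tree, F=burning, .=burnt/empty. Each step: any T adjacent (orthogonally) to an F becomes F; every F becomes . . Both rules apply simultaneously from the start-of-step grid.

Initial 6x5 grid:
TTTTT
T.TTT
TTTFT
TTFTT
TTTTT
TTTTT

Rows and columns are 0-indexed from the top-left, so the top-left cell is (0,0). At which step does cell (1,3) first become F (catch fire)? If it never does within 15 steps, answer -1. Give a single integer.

Step 1: cell (1,3)='F' (+6 fires, +2 burnt)
  -> target ignites at step 1
Step 2: cell (1,3)='.' (+9 fires, +6 burnt)
Step 3: cell (1,3)='.' (+7 fires, +9 burnt)
Step 4: cell (1,3)='.' (+4 fires, +7 burnt)
Step 5: cell (1,3)='.' (+1 fires, +4 burnt)
Step 6: cell (1,3)='.' (+0 fires, +1 burnt)
  fire out at step 6

1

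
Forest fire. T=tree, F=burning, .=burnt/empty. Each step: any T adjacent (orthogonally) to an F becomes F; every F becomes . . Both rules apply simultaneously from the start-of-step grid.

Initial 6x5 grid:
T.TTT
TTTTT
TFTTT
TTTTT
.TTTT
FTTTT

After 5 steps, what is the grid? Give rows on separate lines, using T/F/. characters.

Step 1: 5 trees catch fire, 2 burn out
  T.TTT
  TFTTT
  F.FTT
  TFTTT
  .TTTT
  .FTTT
Step 2: 7 trees catch fire, 5 burn out
  T.TTT
  F.FTT
  ...FT
  F.FTT
  .FTTT
  ..FTT
Step 3: 7 trees catch fire, 7 burn out
  F.FTT
  ...FT
  ....F
  ...FT
  ..FTT
  ...FT
Step 4: 5 trees catch fire, 7 burn out
  ...FT
  ....F
  .....
  ....F
  ...FT
  ....F
Step 5: 2 trees catch fire, 5 burn out
  ....F
  .....
  .....
  .....
  ....F
  .....

....F
.....
.....
.....
....F
.....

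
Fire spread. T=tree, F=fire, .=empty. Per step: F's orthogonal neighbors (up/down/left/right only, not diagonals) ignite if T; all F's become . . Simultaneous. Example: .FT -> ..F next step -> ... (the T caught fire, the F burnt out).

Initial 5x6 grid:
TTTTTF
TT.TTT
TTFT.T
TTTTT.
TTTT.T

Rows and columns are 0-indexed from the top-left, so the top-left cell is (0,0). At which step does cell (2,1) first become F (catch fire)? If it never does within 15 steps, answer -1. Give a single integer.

Step 1: cell (2,1)='F' (+5 fires, +2 burnt)
  -> target ignites at step 1
Step 2: cell (2,1)='.' (+9 fires, +5 burnt)
Step 3: cell (2,1)='.' (+7 fires, +9 burnt)
Step 4: cell (2,1)='.' (+2 fires, +7 burnt)
Step 5: cell (2,1)='.' (+0 fires, +2 burnt)
  fire out at step 5

1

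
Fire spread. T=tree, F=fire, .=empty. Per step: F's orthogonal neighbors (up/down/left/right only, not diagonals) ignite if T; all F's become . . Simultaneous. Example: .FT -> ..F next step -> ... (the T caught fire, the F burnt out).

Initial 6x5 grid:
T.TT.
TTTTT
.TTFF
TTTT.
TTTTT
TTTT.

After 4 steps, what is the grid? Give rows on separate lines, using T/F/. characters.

Step 1: 4 trees catch fire, 2 burn out
  T.TT.
  TTTFF
  .TF..
  TTTF.
  TTTTT
  TTTT.
Step 2: 5 trees catch fire, 4 burn out
  T.TF.
  TTF..
  .F...
  TTF..
  TTTFT
  TTTT.
Step 3: 6 trees catch fire, 5 burn out
  T.F..
  TF...
  .....
  TF...
  TTF.F
  TTTF.
Step 4: 4 trees catch fire, 6 burn out
  T....
  F....
  .....
  F....
  TF...
  TTF..

T....
F....
.....
F....
TF...
TTF..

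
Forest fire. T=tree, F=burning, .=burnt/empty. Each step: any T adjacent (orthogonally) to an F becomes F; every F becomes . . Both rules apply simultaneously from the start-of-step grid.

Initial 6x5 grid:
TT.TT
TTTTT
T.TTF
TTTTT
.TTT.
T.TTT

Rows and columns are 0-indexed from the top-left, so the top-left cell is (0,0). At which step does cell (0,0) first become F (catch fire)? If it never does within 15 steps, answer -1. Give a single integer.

Step 1: cell (0,0)='T' (+3 fires, +1 burnt)
Step 2: cell (0,0)='T' (+4 fires, +3 burnt)
Step 3: cell (0,0)='T' (+4 fires, +4 burnt)
Step 4: cell (0,0)='T' (+4 fires, +4 burnt)
Step 5: cell (0,0)='T' (+6 fires, +4 burnt)
Step 6: cell (0,0)='F' (+2 fires, +6 burnt)
  -> target ignites at step 6
Step 7: cell (0,0)='.' (+0 fires, +2 burnt)
  fire out at step 7

6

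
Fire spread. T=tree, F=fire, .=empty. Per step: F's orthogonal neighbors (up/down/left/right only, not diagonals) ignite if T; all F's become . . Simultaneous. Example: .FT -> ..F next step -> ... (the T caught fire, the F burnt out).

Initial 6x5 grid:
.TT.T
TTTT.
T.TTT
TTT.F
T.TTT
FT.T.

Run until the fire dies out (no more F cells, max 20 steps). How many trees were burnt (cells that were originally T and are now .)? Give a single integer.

Answer: 19

Derivation:
Step 1: +4 fires, +2 burnt (F count now 4)
Step 2: +3 fires, +4 burnt (F count now 3)
Step 3: +6 fires, +3 burnt (F count now 6)
Step 4: +3 fires, +6 burnt (F count now 3)
Step 5: +2 fires, +3 burnt (F count now 2)
Step 6: +1 fires, +2 burnt (F count now 1)
Step 7: +0 fires, +1 burnt (F count now 0)
Fire out after step 7
Initially T: 20, now '.': 29
Total burnt (originally-T cells now '.'): 19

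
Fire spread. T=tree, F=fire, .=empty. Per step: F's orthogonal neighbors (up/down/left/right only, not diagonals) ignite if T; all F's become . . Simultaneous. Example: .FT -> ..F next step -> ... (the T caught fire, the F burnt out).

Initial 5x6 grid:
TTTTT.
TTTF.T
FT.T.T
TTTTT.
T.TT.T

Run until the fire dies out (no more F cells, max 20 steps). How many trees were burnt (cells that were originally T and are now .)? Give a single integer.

Step 1: +6 fires, +2 burnt (F count now 6)
Step 2: +7 fires, +6 burnt (F count now 7)
Step 3: +4 fires, +7 burnt (F count now 4)
Step 4: +1 fires, +4 burnt (F count now 1)
Step 5: +0 fires, +1 burnt (F count now 0)
Fire out after step 5
Initially T: 21, now '.': 27
Total burnt (originally-T cells now '.'): 18

Answer: 18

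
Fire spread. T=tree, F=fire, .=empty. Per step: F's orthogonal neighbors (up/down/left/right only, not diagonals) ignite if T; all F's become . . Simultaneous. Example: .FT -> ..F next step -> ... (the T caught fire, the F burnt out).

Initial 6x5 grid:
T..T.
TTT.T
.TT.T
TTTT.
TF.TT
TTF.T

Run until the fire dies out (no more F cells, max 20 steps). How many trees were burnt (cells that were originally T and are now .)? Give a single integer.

Step 1: +3 fires, +2 burnt (F count now 3)
Step 2: +4 fires, +3 burnt (F count now 4)
Step 3: +3 fires, +4 burnt (F count now 3)
Step 4: +3 fires, +3 burnt (F count now 3)
Step 5: +2 fires, +3 burnt (F count now 2)
Step 6: +1 fires, +2 burnt (F count now 1)
Step 7: +0 fires, +1 burnt (F count now 0)
Fire out after step 7
Initially T: 19, now '.': 27
Total burnt (originally-T cells now '.'): 16

Answer: 16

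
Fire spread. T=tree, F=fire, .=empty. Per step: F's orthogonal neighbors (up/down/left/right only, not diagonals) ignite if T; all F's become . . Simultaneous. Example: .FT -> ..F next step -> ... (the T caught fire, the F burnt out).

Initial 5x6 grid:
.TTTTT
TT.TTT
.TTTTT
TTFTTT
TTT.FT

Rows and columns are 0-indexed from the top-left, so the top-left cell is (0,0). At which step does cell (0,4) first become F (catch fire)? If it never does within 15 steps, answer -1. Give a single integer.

Step 1: cell (0,4)='T' (+6 fires, +2 burnt)
Step 2: cell (0,4)='T' (+6 fires, +6 burnt)
Step 3: cell (0,4)='T' (+5 fires, +6 burnt)
Step 4: cell (0,4)='F' (+5 fires, +5 burnt)
  -> target ignites at step 4
Step 5: cell (0,4)='.' (+2 fires, +5 burnt)
Step 6: cell (0,4)='.' (+0 fires, +2 burnt)
  fire out at step 6

4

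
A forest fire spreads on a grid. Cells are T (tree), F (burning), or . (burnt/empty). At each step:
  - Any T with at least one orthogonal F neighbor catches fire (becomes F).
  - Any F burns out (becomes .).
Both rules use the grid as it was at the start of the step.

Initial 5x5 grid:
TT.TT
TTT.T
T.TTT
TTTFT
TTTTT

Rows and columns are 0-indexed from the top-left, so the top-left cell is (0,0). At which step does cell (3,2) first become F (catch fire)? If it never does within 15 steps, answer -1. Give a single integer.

Step 1: cell (3,2)='F' (+4 fires, +1 burnt)
  -> target ignites at step 1
Step 2: cell (3,2)='.' (+5 fires, +4 burnt)
Step 3: cell (3,2)='.' (+4 fires, +5 burnt)
Step 4: cell (3,2)='.' (+4 fires, +4 burnt)
Step 5: cell (3,2)='.' (+3 fires, +4 burnt)
Step 6: cell (3,2)='.' (+1 fires, +3 burnt)
Step 7: cell (3,2)='.' (+0 fires, +1 burnt)
  fire out at step 7

1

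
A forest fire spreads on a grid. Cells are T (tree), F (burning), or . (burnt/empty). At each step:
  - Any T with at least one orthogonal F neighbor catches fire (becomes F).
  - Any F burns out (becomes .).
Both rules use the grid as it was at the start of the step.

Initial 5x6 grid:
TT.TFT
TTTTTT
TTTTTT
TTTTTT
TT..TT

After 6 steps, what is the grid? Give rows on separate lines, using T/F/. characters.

Step 1: 3 trees catch fire, 1 burn out
  TT.F.F
  TTTTFT
  TTTTTT
  TTTTTT
  TT..TT
Step 2: 3 trees catch fire, 3 burn out
  TT....
  TTTF.F
  TTTTFT
  TTTTTT
  TT..TT
Step 3: 4 trees catch fire, 3 burn out
  TT....
  TTF...
  TTTF.F
  TTTTFT
  TT..TT
Step 4: 5 trees catch fire, 4 burn out
  TT....
  TF....
  TTF...
  TTTF.F
  TT..FT
Step 5: 5 trees catch fire, 5 burn out
  TF....
  F.....
  TF....
  TTF...
  TT...F
Step 6: 3 trees catch fire, 5 burn out
  F.....
  ......
  F.....
  TF....
  TT....

F.....
......
F.....
TF....
TT....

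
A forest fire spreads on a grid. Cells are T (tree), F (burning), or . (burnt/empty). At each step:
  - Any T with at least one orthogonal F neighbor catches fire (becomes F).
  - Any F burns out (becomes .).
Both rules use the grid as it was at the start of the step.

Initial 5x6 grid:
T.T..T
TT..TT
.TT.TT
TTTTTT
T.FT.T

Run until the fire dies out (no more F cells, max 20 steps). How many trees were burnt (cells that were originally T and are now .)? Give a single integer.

Step 1: +2 fires, +1 burnt (F count now 2)
Step 2: +3 fires, +2 burnt (F count now 3)
Step 3: +3 fires, +3 burnt (F count now 3)
Step 4: +4 fires, +3 burnt (F count now 4)
Step 5: +4 fires, +4 burnt (F count now 4)
Step 6: +2 fires, +4 burnt (F count now 2)
Step 7: +1 fires, +2 burnt (F count now 1)
Step 8: +0 fires, +1 burnt (F count now 0)
Fire out after step 8
Initially T: 20, now '.': 29
Total burnt (originally-T cells now '.'): 19

Answer: 19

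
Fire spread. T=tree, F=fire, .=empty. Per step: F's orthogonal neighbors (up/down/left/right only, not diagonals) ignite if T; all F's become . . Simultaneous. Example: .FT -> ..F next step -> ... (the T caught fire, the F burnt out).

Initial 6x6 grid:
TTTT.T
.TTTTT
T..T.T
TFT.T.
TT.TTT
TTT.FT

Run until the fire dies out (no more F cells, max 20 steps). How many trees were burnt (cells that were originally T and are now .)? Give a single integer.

Answer: 13

Derivation:
Step 1: +5 fires, +2 burnt (F count now 5)
Step 2: +6 fires, +5 burnt (F count now 6)
Step 3: +2 fires, +6 burnt (F count now 2)
Step 4: +0 fires, +2 burnt (F count now 0)
Fire out after step 4
Initially T: 25, now '.': 24
Total burnt (originally-T cells now '.'): 13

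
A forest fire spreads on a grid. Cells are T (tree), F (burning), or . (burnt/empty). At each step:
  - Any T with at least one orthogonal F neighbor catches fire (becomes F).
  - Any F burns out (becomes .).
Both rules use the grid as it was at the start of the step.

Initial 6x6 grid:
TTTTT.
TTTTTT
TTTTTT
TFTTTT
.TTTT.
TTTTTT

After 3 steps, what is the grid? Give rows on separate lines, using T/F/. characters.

Step 1: 4 trees catch fire, 1 burn out
  TTTTT.
  TTTTTT
  TFTTTT
  F.FTTT
  .FTTT.
  TTTTTT
Step 2: 6 trees catch fire, 4 burn out
  TTTTT.
  TFTTTT
  F.FTTT
  ...FTT
  ..FTT.
  TFTTTT
Step 3: 8 trees catch fire, 6 burn out
  TFTTT.
  F.FTTT
  ...FTT
  ....FT
  ...FT.
  F.FTTT

TFTTT.
F.FTTT
...FTT
....FT
...FT.
F.FTTT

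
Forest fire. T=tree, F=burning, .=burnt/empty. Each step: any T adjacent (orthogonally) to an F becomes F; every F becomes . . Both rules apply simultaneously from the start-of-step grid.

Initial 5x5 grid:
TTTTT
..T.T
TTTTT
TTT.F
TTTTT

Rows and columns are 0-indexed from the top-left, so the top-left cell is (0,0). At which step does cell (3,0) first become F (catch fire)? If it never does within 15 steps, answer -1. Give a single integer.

Step 1: cell (3,0)='T' (+2 fires, +1 burnt)
Step 2: cell (3,0)='T' (+3 fires, +2 burnt)
Step 3: cell (3,0)='T' (+3 fires, +3 burnt)
Step 4: cell (3,0)='T' (+5 fires, +3 burnt)
Step 5: cell (3,0)='T' (+4 fires, +5 burnt)
Step 6: cell (3,0)='F' (+2 fires, +4 burnt)
  -> target ignites at step 6
Step 7: cell (3,0)='.' (+1 fires, +2 burnt)
Step 8: cell (3,0)='.' (+0 fires, +1 burnt)
  fire out at step 8

6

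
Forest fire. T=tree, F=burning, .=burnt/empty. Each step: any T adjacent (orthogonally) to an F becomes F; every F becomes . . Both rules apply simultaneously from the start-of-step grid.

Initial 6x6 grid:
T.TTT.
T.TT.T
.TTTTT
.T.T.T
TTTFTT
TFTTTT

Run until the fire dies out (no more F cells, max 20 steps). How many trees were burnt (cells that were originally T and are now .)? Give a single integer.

Answer: 24

Derivation:
Step 1: +7 fires, +2 burnt (F count now 7)
Step 2: +5 fires, +7 burnt (F count now 5)
Step 3: +6 fires, +5 burnt (F count now 6)
Step 4: +3 fires, +6 burnt (F count now 3)
Step 5: +3 fires, +3 burnt (F count now 3)
Step 6: +0 fires, +3 burnt (F count now 0)
Fire out after step 6
Initially T: 26, now '.': 34
Total burnt (originally-T cells now '.'): 24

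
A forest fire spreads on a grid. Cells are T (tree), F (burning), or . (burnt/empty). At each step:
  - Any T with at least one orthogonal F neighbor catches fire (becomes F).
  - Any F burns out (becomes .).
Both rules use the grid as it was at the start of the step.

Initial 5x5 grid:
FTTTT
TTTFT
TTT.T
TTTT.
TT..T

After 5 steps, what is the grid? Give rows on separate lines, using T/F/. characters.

Step 1: 5 trees catch fire, 2 burn out
  .FTFT
  FTF.F
  TTT.T
  TTTT.
  TT..T
Step 2: 6 trees catch fire, 5 burn out
  ..F.F
  .F...
  FTF.F
  TTTT.
  TT..T
Step 3: 3 trees catch fire, 6 burn out
  .....
  .....
  .F...
  FTFT.
  TT..T
Step 4: 3 trees catch fire, 3 burn out
  .....
  .....
  .....
  .F.F.
  FT..T
Step 5: 1 trees catch fire, 3 burn out
  .....
  .....
  .....
  .....
  .F..T

.....
.....
.....
.....
.F..T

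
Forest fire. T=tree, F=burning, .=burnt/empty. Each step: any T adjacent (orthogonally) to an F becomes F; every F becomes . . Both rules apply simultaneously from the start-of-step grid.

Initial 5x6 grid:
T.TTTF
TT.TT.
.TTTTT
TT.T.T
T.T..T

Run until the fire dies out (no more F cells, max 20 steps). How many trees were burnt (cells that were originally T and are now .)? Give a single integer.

Step 1: +1 fires, +1 burnt (F count now 1)
Step 2: +2 fires, +1 burnt (F count now 2)
Step 3: +3 fires, +2 burnt (F count now 3)
Step 4: +2 fires, +3 burnt (F count now 2)
Step 5: +3 fires, +2 burnt (F count now 3)
Step 6: +2 fires, +3 burnt (F count now 2)
Step 7: +2 fires, +2 burnt (F count now 2)
Step 8: +2 fires, +2 burnt (F count now 2)
Step 9: +2 fires, +2 burnt (F count now 2)
Step 10: +0 fires, +2 burnt (F count now 0)
Fire out after step 10
Initially T: 20, now '.': 29
Total burnt (originally-T cells now '.'): 19

Answer: 19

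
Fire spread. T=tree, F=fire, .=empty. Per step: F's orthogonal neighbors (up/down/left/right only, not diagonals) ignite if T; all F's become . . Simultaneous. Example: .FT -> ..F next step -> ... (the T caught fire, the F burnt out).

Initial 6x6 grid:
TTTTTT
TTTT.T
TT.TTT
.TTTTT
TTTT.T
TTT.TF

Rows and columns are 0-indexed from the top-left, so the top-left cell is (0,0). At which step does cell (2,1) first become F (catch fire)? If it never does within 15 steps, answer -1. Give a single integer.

Step 1: cell (2,1)='T' (+2 fires, +1 burnt)
Step 2: cell (2,1)='T' (+1 fires, +2 burnt)
Step 3: cell (2,1)='T' (+2 fires, +1 burnt)
Step 4: cell (2,1)='T' (+3 fires, +2 burnt)
Step 5: cell (2,1)='T' (+4 fires, +3 burnt)
Step 6: cell (2,1)='T' (+4 fires, +4 burnt)
Step 7: cell (2,1)='F' (+5 fires, +4 burnt)
  -> target ignites at step 7
Step 8: cell (2,1)='.' (+5 fires, +5 burnt)
Step 9: cell (2,1)='.' (+3 fires, +5 burnt)
Step 10: cell (2,1)='.' (+1 fires, +3 burnt)
Step 11: cell (2,1)='.' (+0 fires, +1 burnt)
  fire out at step 11

7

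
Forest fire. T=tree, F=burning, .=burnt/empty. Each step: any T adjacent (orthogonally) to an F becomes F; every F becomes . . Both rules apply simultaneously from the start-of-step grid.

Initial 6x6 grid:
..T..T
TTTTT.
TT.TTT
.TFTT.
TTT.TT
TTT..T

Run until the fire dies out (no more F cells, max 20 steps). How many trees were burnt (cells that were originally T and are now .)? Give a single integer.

Step 1: +3 fires, +1 burnt (F count now 3)
Step 2: +5 fires, +3 burnt (F count now 5)
Step 3: +7 fires, +5 burnt (F count now 7)
Step 4: +6 fires, +7 burnt (F count now 6)
Step 5: +2 fires, +6 burnt (F count now 2)
Step 6: +0 fires, +2 burnt (F count now 0)
Fire out after step 6
Initially T: 24, now '.': 35
Total burnt (originally-T cells now '.'): 23

Answer: 23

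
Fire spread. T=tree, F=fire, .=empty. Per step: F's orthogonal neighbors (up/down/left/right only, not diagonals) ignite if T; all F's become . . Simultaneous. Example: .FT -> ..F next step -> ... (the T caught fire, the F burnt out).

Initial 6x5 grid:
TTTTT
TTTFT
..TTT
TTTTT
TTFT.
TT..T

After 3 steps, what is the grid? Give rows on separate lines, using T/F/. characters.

Step 1: 7 trees catch fire, 2 burn out
  TTTFT
  TTF.F
  ..TFT
  TTFTT
  TF.F.
  TT..T
Step 2: 9 trees catch fire, 7 burn out
  TTF.F
  TF...
  ..F.F
  TF.FT
  F....
  TF..T
Step 3: 5 trees catch fire, 9 burn out
  TF...
  F....
  .....
  F...F
  .....
  F...T

TF...
F....
.....
F...F
.....
F...T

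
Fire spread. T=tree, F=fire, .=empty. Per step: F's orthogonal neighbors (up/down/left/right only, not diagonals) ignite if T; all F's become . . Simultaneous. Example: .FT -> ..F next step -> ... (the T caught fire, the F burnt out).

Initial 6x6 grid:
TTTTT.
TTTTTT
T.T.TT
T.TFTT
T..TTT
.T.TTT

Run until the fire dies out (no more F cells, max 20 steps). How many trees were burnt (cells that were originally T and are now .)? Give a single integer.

Step 1: +3 fires, +1 burnt (F count now 3)
Step 2: +5 fires, +3 burnt (F count now 5)
Step 3: +5 fires, +5 burnt (F count now 5)
Step 4: +6 fires, +5 burnt (F count now 6)
Step 5: +3 fires, +6 burnt (F count now 3)
Step 6: +2 fires, +3 burnt (F count now 2)
Step 7: +1 fires, +2 burnt (F count now 1)
Step 8: +1 fires, +1 burnt (F count now 1)
Step 9: +0 fires, +1 burnt (F count now 0)
Fire out after step 9
Initially T: 27, now '.': 35
Total burnt (originally-T cells now '.'): 26

Answer: 26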